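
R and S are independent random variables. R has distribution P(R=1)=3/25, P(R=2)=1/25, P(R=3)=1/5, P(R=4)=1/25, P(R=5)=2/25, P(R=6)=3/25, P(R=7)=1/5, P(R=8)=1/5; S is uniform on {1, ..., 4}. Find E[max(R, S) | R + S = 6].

P(R + S = 6) = 9/100.
Summing max(R,S)·P(x,y) over outcomes with R + S = 6 gives 33/100.
E[max(R, S) | R + S = 6] = (33/100) / (9/100) = 11/3.

11/3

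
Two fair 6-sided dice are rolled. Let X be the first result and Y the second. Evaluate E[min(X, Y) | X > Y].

7/3

P(X > Y) = 5/12.
Summing min(X,Y)·P(x,y) over outcomes with X > Y gives 35/36.
E[min(X, Y) | X > Y] = (35/36) / (5/12) = 7/3.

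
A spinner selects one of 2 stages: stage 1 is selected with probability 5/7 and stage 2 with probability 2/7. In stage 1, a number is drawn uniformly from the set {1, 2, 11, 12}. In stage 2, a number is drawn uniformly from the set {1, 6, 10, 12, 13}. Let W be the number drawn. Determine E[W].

E[W | stage 1] = (1+2+11+12)/4 = 13/2.
E[W | stage 2] = (1+6+10+12+13)/5 = 42/5.
E[W] = (5/7)·(13/2) + (2/7)·(42/5) = 493/70.

493/70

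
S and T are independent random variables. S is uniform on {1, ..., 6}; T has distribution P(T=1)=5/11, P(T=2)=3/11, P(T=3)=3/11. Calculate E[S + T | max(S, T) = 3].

P(max(S, T) = 3) = 17/66.
Summing (S+T)·P(x,y) over outcomes with max(S, T) = 3 gives 40/33.
E[S + T | max(S, T) = 3] = (40/33) / (17/66) = 80/17.

80/17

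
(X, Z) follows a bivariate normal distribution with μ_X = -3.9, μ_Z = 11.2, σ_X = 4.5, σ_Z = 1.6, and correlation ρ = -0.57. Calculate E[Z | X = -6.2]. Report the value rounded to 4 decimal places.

11.6661

For a bivariate normal, E[Z | X=x] = μ_Z + ρ·(σ_Z/σ_X)·(x − μ_X).
E[Z | X=-6.2] = 11.2 + (-0.57)·(1.6/4.5)·(-6.2 − (-3.9)) = 11.2 + (-0.20267)·(-2.3) = 11.6661.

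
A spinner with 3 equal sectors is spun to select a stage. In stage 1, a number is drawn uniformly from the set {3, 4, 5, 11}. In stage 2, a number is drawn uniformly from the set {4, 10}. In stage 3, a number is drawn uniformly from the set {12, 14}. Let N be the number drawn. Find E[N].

E[N | stage 1] = (3+4+5+11)/4 = 23/4.
E[N | stage 2] = (4+10)/2 = 7.
E[N | stage 3] = (12+14)/2 = 13.
E[N] = (1/3)·(23/4) + (1/3)·(7) + (1/3)·(13) = 103/12.

103/12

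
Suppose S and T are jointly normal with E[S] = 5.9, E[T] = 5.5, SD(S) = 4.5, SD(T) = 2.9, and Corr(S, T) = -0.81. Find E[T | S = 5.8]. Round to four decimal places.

5.5522

For a bivariate normal, E[T | S=x] = μ_T + ρ·(σ_T/σ_S)·(x − μ_S).
E[T | S=5.8] = 5.5 + (-0.81)·(2.9/4.5)·(5.8 − (5.9)) = 5.5 + (-0.522)·(-0.1) = 5.5522.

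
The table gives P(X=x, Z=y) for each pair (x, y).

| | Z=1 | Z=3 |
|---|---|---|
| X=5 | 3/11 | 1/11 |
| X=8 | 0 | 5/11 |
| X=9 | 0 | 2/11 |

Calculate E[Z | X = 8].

3

P(X = 8) = 5/11.
Σ Z·P over the event = 3·(5/11) = 15/11.
E[Z | X = 8] = (15/11) / (5/11) = 3.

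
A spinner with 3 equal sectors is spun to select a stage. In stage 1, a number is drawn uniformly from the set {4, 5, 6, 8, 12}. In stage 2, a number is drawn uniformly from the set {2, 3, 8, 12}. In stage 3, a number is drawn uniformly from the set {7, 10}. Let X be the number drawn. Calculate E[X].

E[X | stage 1] = (4+5+6+8+12)/5 = 7.
E[X | stage 2] = (2+3+8+12)/4 = 25/4.
E[X | stage 3] = (7+10)/2 = 17/2.
E[X] = (1/3)·(7) + (1/3)·(25/4) + (1/3)·(17/2) = 29/4.

29/4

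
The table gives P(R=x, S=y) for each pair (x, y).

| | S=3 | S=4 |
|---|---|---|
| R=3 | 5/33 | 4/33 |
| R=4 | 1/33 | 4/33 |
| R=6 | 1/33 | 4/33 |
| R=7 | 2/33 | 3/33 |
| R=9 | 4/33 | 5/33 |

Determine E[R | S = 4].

P(S = 4) = 20/33.
Σ R·P over the event = 3·(4/33) + 4·(4/33) + 6·(4/33) + 7·(3/33) + 9·(5/33) = 118/33.
E[R | S = 4] = (118/33) / (20/33) = 59/10.

59/10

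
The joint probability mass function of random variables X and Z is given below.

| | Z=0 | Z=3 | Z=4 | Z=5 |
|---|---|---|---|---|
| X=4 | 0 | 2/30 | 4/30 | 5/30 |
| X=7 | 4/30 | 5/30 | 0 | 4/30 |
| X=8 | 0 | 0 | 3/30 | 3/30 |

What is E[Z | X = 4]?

P(X = 4) = 11/30.
Σ Z·P over the event = 3·(2/30) + 4·(4/30) + 5·(5/30) = 47/30.
E[Z | X = 4] = (47/30) / (11/30) = 47/11.

47/11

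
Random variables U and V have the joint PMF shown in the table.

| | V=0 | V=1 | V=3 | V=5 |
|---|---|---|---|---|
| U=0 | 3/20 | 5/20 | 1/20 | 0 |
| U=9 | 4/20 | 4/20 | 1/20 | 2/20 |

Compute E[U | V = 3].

9/2

P(V = 3) = 1/10.
Σ U·P over the event = 0·(1/20) + 9·(1/20) = 9/20.
E[U | V = 3] = (9/20) / (1/10) = 9/2.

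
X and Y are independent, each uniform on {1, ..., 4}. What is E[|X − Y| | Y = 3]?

1

Outcomes with Y = 3: (1,3), (2,3), (3,3), (4,3), each with probability 1/16.
E[|X − Y| | Y = 3] = (2 + 1 + 0 + 1) / 4 = 1.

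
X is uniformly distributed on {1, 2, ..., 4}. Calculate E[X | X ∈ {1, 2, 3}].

P(X ∈ {1, 2, 3}) = 3/4.
Σ over the event: 1·1/4 + 2·1/4 + 3·1/4 = 3/2.
E[X | X ∈ {1, 2, 3}] = (3/2) / (3/4) = 2.

2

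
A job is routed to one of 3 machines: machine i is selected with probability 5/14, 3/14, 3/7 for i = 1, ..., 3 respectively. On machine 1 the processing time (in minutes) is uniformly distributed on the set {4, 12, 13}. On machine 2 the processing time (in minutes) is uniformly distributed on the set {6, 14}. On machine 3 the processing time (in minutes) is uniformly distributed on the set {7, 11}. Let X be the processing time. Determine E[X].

397/42

E[X | machine 1] = (4+12+13)/3 = 29/3.
E[X | machine 2] = (6+14)/2 = 10.
E[X | machine 3] = (7+11)/2 = 9.
By the law of total expectation,
E[X] = (5/14)·(29/3) + (3/14)·(10) + (3/7)·(9) = 397/42.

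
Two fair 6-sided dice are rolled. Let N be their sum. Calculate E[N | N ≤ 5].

4

P(N ≤ 5) = 5/18.
Σ over the event: 2·1/36 + 3·1/18 + 4·1/12 + 5·1/9 = 10/9.
E[N | N ≤ 5] = (10/9) / (5/18) = 4.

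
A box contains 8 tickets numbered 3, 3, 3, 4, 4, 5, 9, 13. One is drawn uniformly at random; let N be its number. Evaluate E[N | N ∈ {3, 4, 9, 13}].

39/7

P(N ∈ {3, 4, 9, 13}) = 7/8.
Σ over the event: 3·3/8 + 4·1/4 + 9·1/8 + 13·1/8 = 39/8.
E[N | N ∈ {3, 4, 9, 13}] = (39/8) / (7/8) = 39/7.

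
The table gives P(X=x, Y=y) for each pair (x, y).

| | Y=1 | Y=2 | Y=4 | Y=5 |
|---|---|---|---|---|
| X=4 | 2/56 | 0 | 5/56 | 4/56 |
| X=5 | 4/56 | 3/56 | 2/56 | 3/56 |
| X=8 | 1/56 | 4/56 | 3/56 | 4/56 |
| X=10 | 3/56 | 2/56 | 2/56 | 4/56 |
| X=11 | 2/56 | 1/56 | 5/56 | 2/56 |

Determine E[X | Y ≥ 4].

P(Y ≥ 4) = 17/28.
Summing X·P(X=x,Y=y) over the conditioning event gives 127/28.
E[X | Y ≥ 4] = (127/28) / (17/28) = 127/17.

127/17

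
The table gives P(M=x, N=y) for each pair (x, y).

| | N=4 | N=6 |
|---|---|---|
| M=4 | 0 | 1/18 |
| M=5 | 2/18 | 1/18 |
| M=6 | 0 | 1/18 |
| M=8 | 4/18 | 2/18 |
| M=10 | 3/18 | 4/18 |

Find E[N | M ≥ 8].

P(M ≥ 8) = 13/18.
Σ N·P over the event = 4·(4/18) + 6·(2/18) + 4·(3/18) + 6·(4/18) = 32/9.
E[N | M ≥ 8] = (32/9) / (13/18) = 64/13.

64/13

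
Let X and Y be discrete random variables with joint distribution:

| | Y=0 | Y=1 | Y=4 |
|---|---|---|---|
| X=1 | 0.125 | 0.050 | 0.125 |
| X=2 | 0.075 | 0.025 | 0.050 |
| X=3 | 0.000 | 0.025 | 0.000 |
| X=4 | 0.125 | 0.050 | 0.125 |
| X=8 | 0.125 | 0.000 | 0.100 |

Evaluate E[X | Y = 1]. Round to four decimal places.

2.5000

P(Y = 1) = 0.150.
Summing X·P(X=x,Y=y) over the conditioning event gives 0.375.
E[X | Y = 1] = (0.375) / (0.150) = 2.5000.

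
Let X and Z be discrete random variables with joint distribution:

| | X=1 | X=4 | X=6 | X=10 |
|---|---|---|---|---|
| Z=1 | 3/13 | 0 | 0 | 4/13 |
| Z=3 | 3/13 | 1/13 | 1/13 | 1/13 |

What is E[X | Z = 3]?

23/6

P(Z = 3) = 6/13.
Σ X·P over the event = 1·(3/13) + 4·(1/13) + 6·(1/13) + 10·(1/13) = 23/13.
E[X | Z = 3] = (23/13) / (6/13) = 23/6.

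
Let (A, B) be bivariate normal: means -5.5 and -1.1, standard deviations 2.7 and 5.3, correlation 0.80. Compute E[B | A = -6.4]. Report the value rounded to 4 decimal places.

-2.5133

For a bivariate normal, E[B | A=x] = μ_B + ρ·(σ_B/σ_A)·(x − μ_A).
E[B | A=-6.4] = -1.1 + (0.80)·(5.3/2.7)·(-6.4 − (-5.5)) = -1.1 + (1.57037)·(-0.9) = -2.5133.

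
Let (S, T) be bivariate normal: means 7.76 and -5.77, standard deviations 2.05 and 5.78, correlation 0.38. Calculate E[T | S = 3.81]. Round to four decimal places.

E[T | S=x] = μ_T + ρ(σ_T/σ_S)(x − μ_S) for jointly normal variables.
E[T | S=3.81] = -5.77 + (0.38)·(5.78/2.05)·(3.81 − (7.76)) = -5.77 + (1.07141)·(-3.95) = -10.0021.

-10.0021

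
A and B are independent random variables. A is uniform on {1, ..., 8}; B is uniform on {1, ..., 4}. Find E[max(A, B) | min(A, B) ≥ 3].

67/12

P(min(A, B) ≥ 3) = 3/8.
Summing max(A,B)·P(x,y) over outcomes with min(A, B) ≥ 3 gives 67/32.
E[max(A, B) | min(A, B) ≥ 3] = (67/32) / (3/8) = 67/12.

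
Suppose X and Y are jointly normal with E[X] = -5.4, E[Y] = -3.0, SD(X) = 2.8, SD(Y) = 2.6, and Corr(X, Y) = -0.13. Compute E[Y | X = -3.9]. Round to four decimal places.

-3.1811

For a bivariate normal, E[Y | X=x] = μ_Y + ρ·(σ_Y/σ_X)·(x − μ_X).
E[Y | X=-3.9] = -3.0 + (-0.13)·(2.6/2.8)·(-3.9 − (-5.4)) = -3.0 + (-0.12071)·(1.5) = -3.1811.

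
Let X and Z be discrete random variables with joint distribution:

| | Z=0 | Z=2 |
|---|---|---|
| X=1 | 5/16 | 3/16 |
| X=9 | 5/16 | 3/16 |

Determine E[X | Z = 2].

5

P(Z = 2) = 3/8.
Σ X·P over the event = 1·(3/16) + 9·(3/16) = 15/8.
E[X | Z = 2] = (15/8) / (3/8) = 5.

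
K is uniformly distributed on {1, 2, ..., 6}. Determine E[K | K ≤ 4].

5/2

Given K ≤ 4, K is equally likely to be any of {1, 2, 3, 4}.
E[K | K ≤ 4] = (1 + 2 + 3 + 4) / 4 = 5/2.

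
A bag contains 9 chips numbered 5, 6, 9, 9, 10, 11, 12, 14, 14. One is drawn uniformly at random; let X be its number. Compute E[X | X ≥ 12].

P(X ≥ 12) = 1/3.
Σ over the event: 12·1/9 + 14·2/9 = 40/9.
E[X | X ≥ 12] = (40/9) / (1/3) = 40/3.

40/3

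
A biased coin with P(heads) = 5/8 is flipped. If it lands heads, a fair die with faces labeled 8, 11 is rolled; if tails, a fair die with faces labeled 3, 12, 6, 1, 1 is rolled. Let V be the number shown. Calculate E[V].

E[V | heads] = (8+11)/2 = 19/2.
E[V | tails] = (3+12+6+1+1)/5 = 23/5.
By the law of total expectation,
E[V] = (5/8)·(19/2) + (3/8)·(23/5) = 613/80.

613/80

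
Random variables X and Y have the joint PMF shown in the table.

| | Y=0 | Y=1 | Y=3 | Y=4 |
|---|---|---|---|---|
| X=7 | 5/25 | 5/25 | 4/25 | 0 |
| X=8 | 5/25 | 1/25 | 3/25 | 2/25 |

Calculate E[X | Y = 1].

P(Y = 1) = 6/25.
Σ X·P over the event = 7·(5/25) + 8·(1/25) = 43/25.
E[X | Y = 1] = (43/25) / (6/25) = 43/6.

43/6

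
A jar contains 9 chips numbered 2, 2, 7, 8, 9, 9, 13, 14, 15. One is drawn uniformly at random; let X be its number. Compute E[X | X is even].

13/2

P(X is even) = 4/9.
Σ over the event: 2·2/9 + 8·1/9 + 14·1/9 = 26/9.
E[X | X is even] = (26/9) / (4/9) = 13/2.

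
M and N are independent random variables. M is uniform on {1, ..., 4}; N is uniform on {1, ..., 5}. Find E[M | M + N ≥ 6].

3

P(M + N ≥ 6) = 1/2.
Summing M·P(x,y) over outcomes with M + N ≥ 6 gives 3/2.
E[M | M + N ≥ 6] = (3/2) / (1/2) = 3.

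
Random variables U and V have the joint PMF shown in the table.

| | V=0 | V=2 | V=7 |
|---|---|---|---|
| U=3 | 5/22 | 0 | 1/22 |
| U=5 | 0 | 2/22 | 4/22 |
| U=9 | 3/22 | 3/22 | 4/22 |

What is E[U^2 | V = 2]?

P(V = 2) = 5/22.
Σ U^2·P over the event = 25·(2/22) + 81·(3/22) = 293/22.
E[U^2 | V = 2] = (293/22) / (5/22) = 293/5.

293/5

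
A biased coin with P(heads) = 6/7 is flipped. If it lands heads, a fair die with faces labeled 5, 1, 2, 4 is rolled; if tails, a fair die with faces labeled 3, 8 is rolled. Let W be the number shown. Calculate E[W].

47/14

E[W | heads] = (5+1+2+4)/4 = 3.
E[W | tails] = (3+8)/2 = 11/2.
By the law of total expectation,
E[W] = (6/7)·(3) + (1/7)·(11/2) = 47/14.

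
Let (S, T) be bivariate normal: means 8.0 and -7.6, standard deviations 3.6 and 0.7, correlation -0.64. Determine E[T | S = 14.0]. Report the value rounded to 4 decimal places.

For a bivariate normal, E[T | S=x] = μ_T + ρ·(σ_T/σ_S)·(x − μ_S).
E[T | S=14.0] = -7.6 + (-0.64)·(0.7/3.6)·(14.0 − (8.0)) = -7.6 + (-0.124444)·(6) = -8.3467.

-8.3467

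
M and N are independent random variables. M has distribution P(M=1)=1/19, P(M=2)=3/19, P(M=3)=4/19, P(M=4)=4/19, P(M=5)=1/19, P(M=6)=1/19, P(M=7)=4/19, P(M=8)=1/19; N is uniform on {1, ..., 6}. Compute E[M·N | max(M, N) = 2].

20/7

P(max(M, N) = 2) = 7/114.
Summing MN·P(x,y) over outcomes with max(M, N) = 2 gives 10/57.
E[M·N | max(M, N) = 2] = (10/57) / (7/114) = 20/7.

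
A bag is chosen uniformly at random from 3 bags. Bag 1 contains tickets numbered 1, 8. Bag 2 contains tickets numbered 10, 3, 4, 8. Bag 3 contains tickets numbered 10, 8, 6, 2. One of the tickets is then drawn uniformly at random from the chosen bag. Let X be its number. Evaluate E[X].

23/4

E[X | bag 1] = (1+8)/2 = 9/2.
E[X | bag 2] = (10+3+4+8)/4 = 25/4.
E[X | bag 3] = (10+8+6+2)/4 = 13/2.
By the law of total expectation,
E[X] = (1/3)·(9/2) + (1/3)·(25/4) + (1/3)·(13/2) = 23/4.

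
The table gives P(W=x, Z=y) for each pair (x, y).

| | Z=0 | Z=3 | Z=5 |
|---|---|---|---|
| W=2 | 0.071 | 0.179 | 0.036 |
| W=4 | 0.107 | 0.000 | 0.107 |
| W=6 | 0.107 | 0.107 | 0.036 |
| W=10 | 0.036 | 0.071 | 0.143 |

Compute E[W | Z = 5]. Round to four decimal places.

P(Z = 5) = 0.322.
Summing W·P(W=x,Z=y) over the conditioning event gives 2.146.
E[W | Z = 5] = (2.146) / (0.322) = 6.6646.

6.6646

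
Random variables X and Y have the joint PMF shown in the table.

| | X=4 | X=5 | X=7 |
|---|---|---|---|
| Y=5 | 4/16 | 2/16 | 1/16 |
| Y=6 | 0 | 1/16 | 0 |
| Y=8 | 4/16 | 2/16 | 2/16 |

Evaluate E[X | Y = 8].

5

P(Y = 8) = 1/2.
Summing X·P(X=x,Y=y) over the conditioning event gives 5/2.
E[X | Y = 8] = (5/2) / (1/2) = 5.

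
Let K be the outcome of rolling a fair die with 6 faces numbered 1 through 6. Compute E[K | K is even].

Given K is even, K is equally likely to be any of {2, 4, 6}.
E[K | K is even] = (2 + 4 + 6) / 3 = 4.

4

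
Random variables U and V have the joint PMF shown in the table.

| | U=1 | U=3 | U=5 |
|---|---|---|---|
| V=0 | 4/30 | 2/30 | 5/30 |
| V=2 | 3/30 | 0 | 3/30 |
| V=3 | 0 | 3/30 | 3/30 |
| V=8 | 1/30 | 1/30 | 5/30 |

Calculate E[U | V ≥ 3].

P(V ≥ 3) = 13/30.
Σ U·P over the event = 1·(1/30) + 3·(3/30) + 3·(1/30) + 5·(3/30) + 5·(5/30) = 53/30.
E[U | V ≥ 3] = (53/30) / (13/30) = 53/13.

53/13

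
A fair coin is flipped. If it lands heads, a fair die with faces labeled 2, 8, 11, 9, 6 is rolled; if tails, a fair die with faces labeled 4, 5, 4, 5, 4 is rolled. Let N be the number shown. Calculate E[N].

29/5

E[N | heads] = (2+8+11+9+6)/5 = 36/5.
E[N | tails] = (4+5+4+5+4)/5 = 22/5.
E[N] = (1/2)·(36/5) + (1/2)·(22/5) = 29/5.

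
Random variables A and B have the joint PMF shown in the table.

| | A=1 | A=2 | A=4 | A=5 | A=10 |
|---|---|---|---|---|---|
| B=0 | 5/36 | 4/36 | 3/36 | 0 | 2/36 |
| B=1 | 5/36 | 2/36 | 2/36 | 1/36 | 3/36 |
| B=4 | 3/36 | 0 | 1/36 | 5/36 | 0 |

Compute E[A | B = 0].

P(B = 0) = 7/18.
Σ A·P over the event = 1·(5/36) + 2·(4/36) + 4·(3/36) + 10·(2/36) = 5/4.
E[A | B = 0] = (5/4) / (7/18) = 45/14.

45/14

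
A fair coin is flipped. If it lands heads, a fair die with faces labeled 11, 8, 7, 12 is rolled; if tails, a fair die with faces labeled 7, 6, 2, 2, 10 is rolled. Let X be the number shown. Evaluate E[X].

149/20

E[X | heads] = (11+8+7+12)/4 = 19/2.
E[X | tails] = (7+6+2+2+10)/5 = 27/5.
By the law of total expectation,
E[X] = (1/2)·(19/2) + (1/2)·(27/5) = 149/20.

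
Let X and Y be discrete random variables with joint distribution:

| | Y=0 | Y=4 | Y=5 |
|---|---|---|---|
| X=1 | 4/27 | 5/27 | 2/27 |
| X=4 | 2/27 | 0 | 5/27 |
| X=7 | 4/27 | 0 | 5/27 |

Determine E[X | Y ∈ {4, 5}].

P(Y ∈ {4, 5}) = 17/27.
Σ X·P over the event = 1·(5/27) + 1·(2/27) + 4·(5/27) + 7·(5/27) = 62/27.
E[X | Y ∈ {4, 5}] = (62/27) / (17/27) = 62/17.

62/17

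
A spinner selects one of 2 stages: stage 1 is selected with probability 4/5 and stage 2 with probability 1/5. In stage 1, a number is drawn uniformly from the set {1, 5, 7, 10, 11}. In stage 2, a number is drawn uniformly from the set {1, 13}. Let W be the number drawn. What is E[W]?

171/25

E[W | stage 1] = (1+5+7+10+11)/5 = 34/5.
E[W | stage 2] = (1+13)/2 = 7.
E[W] = (4/5)·(34/5) + (1/5)·(7) = 171/25.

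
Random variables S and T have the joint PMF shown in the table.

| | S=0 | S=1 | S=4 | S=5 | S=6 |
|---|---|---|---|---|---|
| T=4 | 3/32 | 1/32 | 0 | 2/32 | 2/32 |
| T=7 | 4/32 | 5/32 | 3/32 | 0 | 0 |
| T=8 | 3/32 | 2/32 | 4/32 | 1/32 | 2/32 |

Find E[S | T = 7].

P(T = 7) = 3/8.
Summing S·P(S=x,T=y) over the conditioning event gives 17/32.
E[S | T = 7] = (17/32) / (3/8) = 17/12.

17/12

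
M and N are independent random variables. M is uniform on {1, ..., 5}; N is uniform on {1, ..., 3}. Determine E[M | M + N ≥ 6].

13/3

P(M + N ≥ 6) = 2/5.
Summing M·P(x,y) over outcomes with M + N ≥ 6 gives 26/15.
E[M | M + N ≥ 6] = (26/15) / (2/5) = 13/3.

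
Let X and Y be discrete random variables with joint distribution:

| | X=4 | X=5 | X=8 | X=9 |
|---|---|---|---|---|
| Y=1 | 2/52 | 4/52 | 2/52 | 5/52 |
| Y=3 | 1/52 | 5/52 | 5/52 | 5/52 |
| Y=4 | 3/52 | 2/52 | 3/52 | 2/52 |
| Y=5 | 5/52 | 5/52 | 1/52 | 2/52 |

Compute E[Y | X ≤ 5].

P(X ≤ 5) = 27/52.
Σ Y·P over the event = 1·(2/52) + 3·(1/52) + 4·(3/52) + 5·(5/52) + 1·(4/52) + 3·(5/52) + 4·(2/52) + 5·(5/52) = 47/26.
E[Y | X ≤ 5] = (47/26) / (27/52) = 94/27.

94/27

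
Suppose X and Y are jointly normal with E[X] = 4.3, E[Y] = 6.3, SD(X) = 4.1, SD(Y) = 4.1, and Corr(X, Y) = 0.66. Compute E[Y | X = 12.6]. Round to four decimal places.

The regression of Y on X has slope ρ·σ_Y/σ_X and passes through (μ_X, μ_Y).
E[Y | X=12.6] = 6.3 + (0.66)·(4.1/4.1)·(12.6 − (4.3)) = 6.3 + (0.66)·(8.3) = 11.7780.

11.7780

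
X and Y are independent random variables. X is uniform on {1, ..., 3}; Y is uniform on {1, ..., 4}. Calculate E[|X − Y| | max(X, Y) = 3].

Outcomes with max(X, Y) = 3: (1,3), (2,3), (3,1), (3,2), (3,3), each with probability 1/12.
E[|X − Y| | max(X, Y) = 3] = (2 + 1 + 2 + 1 + 0) / 5 = 6/5.

6/5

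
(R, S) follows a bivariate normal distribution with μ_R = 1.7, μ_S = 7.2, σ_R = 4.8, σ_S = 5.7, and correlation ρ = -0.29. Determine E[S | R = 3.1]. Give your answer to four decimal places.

For a bivariate normal, E[S | R=x] = μ_S + ρ·(σ_S/σ_R)·(x − μ_R).
E[S | R=3.1] = 7.2 + (-0.29)·(5.7/4.8)·(3.1 − (1.7)) = 7.2 + (-0.34437)·(1.4) = 6.7179.

6.7179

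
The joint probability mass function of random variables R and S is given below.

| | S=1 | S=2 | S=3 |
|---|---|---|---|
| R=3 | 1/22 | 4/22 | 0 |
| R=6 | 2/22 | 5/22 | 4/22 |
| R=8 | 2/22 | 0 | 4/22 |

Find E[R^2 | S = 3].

P(S = 3) = 4/11.
Σ R^2·P over the event = 36·(4/22) + 64·(4/22) = 200/11.
E[R^2 | S = 3] = (200/11) / (4/11) = 50.

50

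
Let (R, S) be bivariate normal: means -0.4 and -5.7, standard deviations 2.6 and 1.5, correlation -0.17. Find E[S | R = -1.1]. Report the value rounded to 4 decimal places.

-5.6313

For a bivariate normal, E[S | R=x] = μ_S + ρ·(σ_S/σ_R)·(x − μ_R).
E[S | R=-1.1] = -5.7 + (-0.17)·(1.5/2.6)·(-1.1 − (-0.4)) = -5.7 + (-0.098077)·(-0.7) = -5.6313.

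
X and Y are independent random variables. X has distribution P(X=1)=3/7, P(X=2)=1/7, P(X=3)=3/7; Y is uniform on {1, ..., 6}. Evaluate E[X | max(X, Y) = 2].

P(max(X, Y) = 2) = 5/42.
Summing X·P(x,y) over outcomes with max(X, Y) = 2 gives 1/6.
E[X | max(X, Y) = 2] = (1/6) / (5/42) = 7/5.

7/5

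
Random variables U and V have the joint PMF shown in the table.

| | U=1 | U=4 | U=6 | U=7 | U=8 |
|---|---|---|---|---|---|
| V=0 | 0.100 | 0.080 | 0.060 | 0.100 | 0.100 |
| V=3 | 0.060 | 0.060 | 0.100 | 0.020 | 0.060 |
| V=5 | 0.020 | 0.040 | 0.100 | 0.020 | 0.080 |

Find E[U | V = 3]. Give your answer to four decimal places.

P(V = 3) = 0.300.
Σ U·P over the event = 1·(0.060) + 4·(0.060) + 6·(0.100) + 7·(0.020) + 8·(0.060) = 1.520.
E[U | V = 3] = (1.520) / (0.300) = 5.0667.

5.0667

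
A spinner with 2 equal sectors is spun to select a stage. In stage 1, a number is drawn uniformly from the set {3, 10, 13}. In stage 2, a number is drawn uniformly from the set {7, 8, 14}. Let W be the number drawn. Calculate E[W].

E[W | stage 1] = (3+10+13)/3 = 26/3.
E[W | stage 2] = (7+8+14)/3 = 29/3.
By the law of total expectation,
E[W] = (1/2)·(26/3) + (1/2)·(29/3) = 55/6.

55/6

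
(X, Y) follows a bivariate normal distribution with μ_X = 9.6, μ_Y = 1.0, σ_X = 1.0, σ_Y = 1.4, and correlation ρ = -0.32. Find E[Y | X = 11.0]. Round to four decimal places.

0.3728

For a bivariate normal, E[Y | X=x] = μ_Y + ρ·(σ_Y/σ_X)·(x − μ_X).
E[Y | X=11.0] = 1.0 + (-0.32)·(1.4/1.0)·(11.0 − (9.6)) = 1.0 + (-0.448)·(1.4) = 0.3728.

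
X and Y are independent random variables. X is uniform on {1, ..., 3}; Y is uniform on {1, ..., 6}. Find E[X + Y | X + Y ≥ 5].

P(X + Y ≥ 5) = 2/3.
Summing (X+Y)·P(x,y) over outcomes with X + Y ≥ 5 gives 79/18.
E[X + Y | X + Y ≥ 5] = (79/18) / (2/3) = 79/12.

79/12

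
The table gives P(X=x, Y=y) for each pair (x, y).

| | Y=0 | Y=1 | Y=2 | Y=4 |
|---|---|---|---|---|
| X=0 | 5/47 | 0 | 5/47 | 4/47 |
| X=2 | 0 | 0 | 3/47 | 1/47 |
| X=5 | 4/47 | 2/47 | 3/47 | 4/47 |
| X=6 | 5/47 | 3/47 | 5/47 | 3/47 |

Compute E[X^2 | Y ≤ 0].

20

P(Y ≤ 0) = 14/47.
Summing X^2·P(X=x,Y=y) over the conditioning event gives 280/47.
E[X^2 | Y ≤ 0] = (280/47) / (14/47) = 20.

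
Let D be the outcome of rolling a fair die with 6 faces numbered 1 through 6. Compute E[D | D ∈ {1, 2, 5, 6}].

P(D ∈ {1, 2, 5, 6}) = 2/3.
Σ over the event: 1·1/6 + 2·1/6 + 5·1/6 + 6·1/6 = 7/3.
E[D | D ∈ {1, 2, 5, 6}] = (7/3) / (2/3) = 7/2.

7/2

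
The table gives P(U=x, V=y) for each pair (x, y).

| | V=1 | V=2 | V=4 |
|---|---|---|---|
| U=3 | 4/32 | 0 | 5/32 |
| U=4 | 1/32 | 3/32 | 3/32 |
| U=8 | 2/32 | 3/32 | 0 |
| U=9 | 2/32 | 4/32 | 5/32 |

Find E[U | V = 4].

P(V = 4) = 13/32.
Σ U·P over the event = 3·(5/32) + 4·(3/32) + 9·(5/32) = 9/4.
E[U | V = 4] = (9/4) / (13/32) = 72/13.

72/13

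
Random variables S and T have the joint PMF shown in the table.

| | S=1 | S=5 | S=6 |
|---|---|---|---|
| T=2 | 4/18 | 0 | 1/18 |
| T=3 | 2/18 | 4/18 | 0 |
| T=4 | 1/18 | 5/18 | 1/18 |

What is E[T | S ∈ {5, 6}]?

P(S ∈ {5, 6}) = 11/18.
Σ T·P over the event = 3·(4/18) + 4·(5/18) + 2·(1/18) + 4·(1/18) = 19/9.
E[T | S ∈ {5, 6}] = (19/9) / (11/18) = 38/11.

38/11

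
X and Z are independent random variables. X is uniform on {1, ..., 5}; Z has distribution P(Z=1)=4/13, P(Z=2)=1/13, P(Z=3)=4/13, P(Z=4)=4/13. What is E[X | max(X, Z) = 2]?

P(max(X, Z) = 2) = 6/65.
Summing X·P(x,y) over outcomes with max(X, Z) = 2 gives 11/65.
E[X | max(X, Z) = 2] = (11/65) / (6/65) = 11/6.

11/6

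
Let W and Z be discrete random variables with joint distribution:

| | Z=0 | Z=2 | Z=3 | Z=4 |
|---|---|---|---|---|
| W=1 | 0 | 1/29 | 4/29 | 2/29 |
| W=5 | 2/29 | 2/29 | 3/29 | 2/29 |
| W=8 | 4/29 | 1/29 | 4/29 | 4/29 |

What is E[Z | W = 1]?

P(W = 1) = 7/29.
Σ Z·P over the event = 2·(1/29) + 3·(4/29) + 4·(2/29) = 22/29.
E[Z | W = 1] = (22/29) / (7/29) = 22/7.

22/7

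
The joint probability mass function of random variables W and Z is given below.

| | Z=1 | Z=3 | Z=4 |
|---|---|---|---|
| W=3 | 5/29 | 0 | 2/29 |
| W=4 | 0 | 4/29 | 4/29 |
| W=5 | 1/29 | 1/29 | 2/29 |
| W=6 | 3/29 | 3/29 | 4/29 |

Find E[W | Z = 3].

39/8

P(Z = 3) = 8/29.
Σ W·P over the event = 4·(4/29) + 5·(1/29) + 6·(3/29) = 39/29.
E[W | Z = 3] = (39/29) / (8/29) = 39/8.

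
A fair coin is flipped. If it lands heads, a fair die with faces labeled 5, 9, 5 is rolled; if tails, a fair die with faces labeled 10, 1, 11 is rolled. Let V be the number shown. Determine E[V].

41/6

E[V | heads] = (5+9+5)/3 = 19/3.
E[V | tails] = (10+1+11)/3 = 22/3.
By the law of total expectation,
E[V] = (1/2)·(19/3) + (1/2)·(22/3) = 41/6.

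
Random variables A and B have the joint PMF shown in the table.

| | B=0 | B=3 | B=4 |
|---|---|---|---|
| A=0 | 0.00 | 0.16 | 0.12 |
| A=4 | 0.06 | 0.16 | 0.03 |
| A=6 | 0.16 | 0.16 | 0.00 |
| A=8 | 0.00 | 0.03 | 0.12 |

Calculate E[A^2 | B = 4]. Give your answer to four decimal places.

30.2222

P(B = 4) = 0.27.
Σ A^2·P over the event = 0·(0.12) + 16·(0.03) + 64·(0.12) = 8.16.
E[A^2 | B = 4] = (8.16) / (0.27) = 30.2222.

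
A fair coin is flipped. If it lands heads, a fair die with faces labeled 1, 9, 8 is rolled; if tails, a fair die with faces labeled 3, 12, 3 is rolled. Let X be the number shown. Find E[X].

6

E[X | heads] = (1+9+8)/3 = 6.
E[X | tails] = (3+12+3)/3 = 6.
By the law of total expectation,
E[X] = (1/2)·(6) + (1/2)·(6) = 6.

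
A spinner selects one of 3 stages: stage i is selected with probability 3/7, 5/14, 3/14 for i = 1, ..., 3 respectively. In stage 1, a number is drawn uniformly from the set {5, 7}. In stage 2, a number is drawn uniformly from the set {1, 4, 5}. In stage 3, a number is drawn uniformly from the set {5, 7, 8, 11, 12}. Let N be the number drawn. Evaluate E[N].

1177/210

E[N | stage 1] = (5+7)/2 = 6.
E[N | stage 2] = (1+4+5)/3 = 10/3.
E[N | stage 3] = (5+7+8+11+12)/5 = 43/5.
E[N] = (3/7)·(6) + (5/14)·(10/3) + (3/14)·(43/5) = 1177/210.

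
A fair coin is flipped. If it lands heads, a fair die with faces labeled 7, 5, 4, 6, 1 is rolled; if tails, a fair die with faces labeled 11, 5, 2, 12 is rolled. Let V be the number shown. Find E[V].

E[V | heads] = (7+5+4+6+1)/5 = 23/5.
E[V | tails] = (11+5+2+12)/4 = 15/2.
By the law of total expectation,
E[V] = (1/2)·(23/5) + (1/2)·(15/2) = 121/20.

121/20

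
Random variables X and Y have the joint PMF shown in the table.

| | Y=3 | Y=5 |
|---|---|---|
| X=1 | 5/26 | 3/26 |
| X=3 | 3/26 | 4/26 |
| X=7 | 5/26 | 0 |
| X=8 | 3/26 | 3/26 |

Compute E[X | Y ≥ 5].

P(Y ≥ 5) = 5/13.
Σ X·P over the event = 1·(3/26) + 3·(4/26) + 8·(3/26) = 3/2.
E[X | Y ≥ 5] = (3/2) / (5/13) = 39/10.

39/10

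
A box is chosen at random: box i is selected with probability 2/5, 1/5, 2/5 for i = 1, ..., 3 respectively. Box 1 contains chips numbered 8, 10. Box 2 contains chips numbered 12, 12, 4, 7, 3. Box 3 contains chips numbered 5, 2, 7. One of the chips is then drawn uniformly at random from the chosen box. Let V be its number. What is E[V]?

524/75

E[V | box 1] = (8+10)/2 = 9.
E[V | box 2] = (12+12+4+7+3)/5 = 38/5.
E[V | box 3] = (5+2+7)/3 = 14/3.
E[V] = (2/5)·(9) + (1/5)·(38/5) + (2/5)·(14/3) = 524/75.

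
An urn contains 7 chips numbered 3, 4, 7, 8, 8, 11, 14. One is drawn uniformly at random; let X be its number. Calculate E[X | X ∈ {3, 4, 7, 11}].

P(X ∈ {3, 4, 7, 11}) = 4/7.
Σ over the event: 3·1/7 + 4·1/7 + 7·1/7 + 11·1/7 = 25/7.
E[X | X ∈ {3, 4, 7, 11}] = (25/7) / (4/7) = 25/4.

25/4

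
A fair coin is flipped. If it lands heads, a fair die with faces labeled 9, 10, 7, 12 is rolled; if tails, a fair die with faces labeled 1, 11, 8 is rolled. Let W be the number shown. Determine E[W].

E[W | heads] = (9+10+7+12)/4 = 19/2.
E[W | tails] = (1+11+8)/3 = 20/3.
E[W] = (1/2)·(19/2) + (1/2)·(20/3) = 97/12.

97/12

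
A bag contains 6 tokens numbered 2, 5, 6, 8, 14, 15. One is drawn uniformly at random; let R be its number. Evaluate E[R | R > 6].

P(R > 6) = 1/2.
Σ over the event: 8·1/6 + 14·1/6 + 15·1/6 = 37/6.
E[R | R > 6] = (37/6) / (1/2) = 37/3.

37/3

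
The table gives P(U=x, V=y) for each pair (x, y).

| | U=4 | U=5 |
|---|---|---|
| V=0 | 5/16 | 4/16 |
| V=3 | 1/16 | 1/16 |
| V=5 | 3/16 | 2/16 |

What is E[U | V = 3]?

P(V = 3) = 1/8.
Σ U·P over the event = 4·(1/16) + 5·(1/16) = 9/16.
E[U | V = 3] = (9/16) / (1/8) = 9/2.

9/2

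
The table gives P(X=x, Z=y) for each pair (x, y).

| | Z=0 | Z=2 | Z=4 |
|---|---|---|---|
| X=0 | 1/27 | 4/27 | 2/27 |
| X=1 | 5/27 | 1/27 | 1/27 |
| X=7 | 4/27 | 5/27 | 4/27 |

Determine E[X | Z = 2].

P(Z = 2) = 10/27.
Summing X·P(X=x,Z=y) over the conditioning event gives 4/3.
E[X | Z = 2] = (4/3) / (10/27) = 18/5.

18/5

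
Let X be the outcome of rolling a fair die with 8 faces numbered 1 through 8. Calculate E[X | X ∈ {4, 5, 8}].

17/3

P(X ∈ {4, 5, 8}) = 3/8.
Σ over the event: 4·1/8 + 5·1/8 + 8·1/8 = 17/8.
E[X | X ∈ {4, 5, 8}] = (17/8) / (3/8) = 17/3.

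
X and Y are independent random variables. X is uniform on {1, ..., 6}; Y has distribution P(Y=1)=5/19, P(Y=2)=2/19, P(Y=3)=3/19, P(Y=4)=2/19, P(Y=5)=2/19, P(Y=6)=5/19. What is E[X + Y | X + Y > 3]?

382/51

P(X + Y > 3) = 17/19.
Summing (X+Y)·P(x,y) over outcomes with X + Y > 3 gives 382/57.
E[X + Y | X + Y > 3] = (382/57) / (17/19) = 382/51.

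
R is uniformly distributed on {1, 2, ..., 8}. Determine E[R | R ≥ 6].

7

Given R ≥ 6, R is equally likely to be any of {6, 7, 8}.
E[R | R ≥ 6] = (6 + 7 + 8) / 3 = 7.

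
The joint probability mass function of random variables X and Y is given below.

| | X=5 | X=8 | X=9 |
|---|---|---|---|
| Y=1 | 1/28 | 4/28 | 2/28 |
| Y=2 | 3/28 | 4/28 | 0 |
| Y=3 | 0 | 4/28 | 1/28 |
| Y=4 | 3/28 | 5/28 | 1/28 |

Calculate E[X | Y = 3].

P(Y = 3) = 5/28.
Σ X·P over the event = 8·(4/28) + 9·(1/28) = 41/28.
E[X | Y = 3] = (41/28) / (5/28) = 41/5.

41/5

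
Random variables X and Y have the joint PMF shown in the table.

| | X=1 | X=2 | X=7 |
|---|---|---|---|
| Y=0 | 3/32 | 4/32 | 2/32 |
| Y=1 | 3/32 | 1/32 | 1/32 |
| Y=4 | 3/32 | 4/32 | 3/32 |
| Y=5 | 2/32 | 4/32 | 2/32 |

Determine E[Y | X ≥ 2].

20/7

P(X ≥ 2) = 21/32.
Σ Y·P over the event = 0·(4/32) + 1·(1/32) + 4·(4/32) + 5·(4/32) + 0·(2/32) + 1·(1/32) + 4·(3/32) + 5·(2/32) = 15/8.
E[Y | X ≥ 2] = (15/8) / (21/32) = 20/7.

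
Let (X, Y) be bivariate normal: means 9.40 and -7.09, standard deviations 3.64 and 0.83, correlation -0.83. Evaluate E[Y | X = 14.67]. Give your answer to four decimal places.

-8.0874

E[Y | X=x] = μ_Y + ρ(σ_Y/σ_X)(x − μ_X) for jointly normal variables.
E[Y | X=14.67] = -7.09 + (-0.83)·(0.83/3.64)·(14.67 − (9.40)) = -7.09 + (-0.18926)·(5.27) = -8.0874.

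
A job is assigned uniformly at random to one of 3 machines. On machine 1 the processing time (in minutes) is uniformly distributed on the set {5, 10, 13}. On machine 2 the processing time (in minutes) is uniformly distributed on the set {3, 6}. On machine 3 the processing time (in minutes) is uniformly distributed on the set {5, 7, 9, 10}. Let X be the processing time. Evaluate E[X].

E[X | machine 1] = (5+10+13)/3 = 28/3.
E[X | machine 2] = (3+6)/2 = 9/2.
E[X | machine 3] = (5+7+9+10)/4 = 31/4.
By the law of total expectation,
E[X] = (1/3)·(28/3) + (1/3)·(9/2) + (1/3)·(31/4) = 259/36.

259/36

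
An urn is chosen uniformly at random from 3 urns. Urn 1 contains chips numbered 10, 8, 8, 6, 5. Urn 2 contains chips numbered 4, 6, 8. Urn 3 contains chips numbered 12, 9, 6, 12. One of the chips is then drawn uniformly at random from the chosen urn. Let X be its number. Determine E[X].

E[X | urn 1] = (10+8+8+6+5)/5 = 37/5.
E[X | urn 2] = (4+6+8)/3 = 6.
E[X | urn 3] = (12+9+6+12)/4 = 39/4.
E[X] = (1/3)·(37/5) + (1/3)·(6) + (1/3)·(39/4) = 463/60.

463/60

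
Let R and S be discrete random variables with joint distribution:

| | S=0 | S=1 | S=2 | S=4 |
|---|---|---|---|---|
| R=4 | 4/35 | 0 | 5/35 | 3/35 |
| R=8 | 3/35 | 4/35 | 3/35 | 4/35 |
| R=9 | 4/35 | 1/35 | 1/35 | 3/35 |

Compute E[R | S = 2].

53/9

P(S = 2) = 9/35.
Σ R·P over the event = 4·(5/35) + 8·(3/35) + 9·(1/35) = 53/35.
E[R | S = 2] = (53/35) / (9/35) = 53/9.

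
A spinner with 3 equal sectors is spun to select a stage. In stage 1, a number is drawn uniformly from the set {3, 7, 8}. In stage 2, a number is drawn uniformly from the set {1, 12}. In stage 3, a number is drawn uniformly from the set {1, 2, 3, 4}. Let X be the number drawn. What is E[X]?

E[X | stage 1] = (3+7+8)/3 = 6.
E[X | stage 2] = (1+12)/2 = 13/2.
E[X | stage 3] = (1+2+3+4)/4 = 5/2.
By the law of total expectation,
E[X] = (1/3)·(6) + (1/3)·(13/2) + (1/3)·(5/2) = 5.

5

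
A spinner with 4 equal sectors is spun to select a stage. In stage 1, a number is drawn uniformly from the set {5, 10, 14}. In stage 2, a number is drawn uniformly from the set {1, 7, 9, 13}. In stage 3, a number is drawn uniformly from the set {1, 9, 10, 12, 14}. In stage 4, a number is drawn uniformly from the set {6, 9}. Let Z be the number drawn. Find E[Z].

E[Z | stage 1] = (5+10+14)/3 = 29/3.
E[Z | stage 2] = (1+7+9+13)/4 = 15/2.
E[Z | stage 3] = (1+9+10+12+14)/5 = 46/5.
E[Z | stage 4] = (6+9)/2 = 15/2.
E[Z] = (1/4)·(29/3) + (1/4)·(15/2) + (1/4)·(46/5) + (1/4)·(15/2) = 127/15.

127/15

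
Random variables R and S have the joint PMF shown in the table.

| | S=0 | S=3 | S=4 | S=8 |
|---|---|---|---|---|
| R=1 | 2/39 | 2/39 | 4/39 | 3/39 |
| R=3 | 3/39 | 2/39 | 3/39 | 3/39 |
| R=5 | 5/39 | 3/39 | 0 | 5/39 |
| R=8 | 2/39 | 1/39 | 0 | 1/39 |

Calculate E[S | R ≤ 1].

P(R ≤ 1) = 11/39.
Summing S·P(R=x,S=y) over the conditioning event gives 46/39.
E[S | R ≤ 1] = (46/39) / (11/39) = 46/11.

46/11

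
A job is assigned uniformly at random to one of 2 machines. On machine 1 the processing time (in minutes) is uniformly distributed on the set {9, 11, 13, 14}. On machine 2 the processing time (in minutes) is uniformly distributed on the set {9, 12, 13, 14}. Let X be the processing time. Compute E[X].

95/8

E[X | machine 1] = (9+11+13+14)/4 = 47/4.
E[X | machine 2] = (9+12+13+14)/4 = 12.
By the law of total expectation,
E[X] = (1/2)·(47/4) + (1/2)·(12) = 95/8.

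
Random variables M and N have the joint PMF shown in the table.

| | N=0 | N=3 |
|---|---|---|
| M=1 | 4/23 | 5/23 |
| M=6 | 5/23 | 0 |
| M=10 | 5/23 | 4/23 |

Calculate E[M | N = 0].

P(N = 0) = 14/23.
Σ M·P over the event = 1·(4/23) + 6·(5/23) + 10·(5/23) = 84/23.
E[M | N = 0] = (84/23) / (14/23) = 6.

6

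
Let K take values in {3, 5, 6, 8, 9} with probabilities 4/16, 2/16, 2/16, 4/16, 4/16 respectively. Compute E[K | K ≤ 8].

P(K ≤ 8) = 3/4.
Σ over the event: 3·1/4 + 5·1/8 + 6·1/8 + 8·1/4 = 33/8.
E[K | K ≤ 8] = (33/8) / (3/4) = 11/2.

11/2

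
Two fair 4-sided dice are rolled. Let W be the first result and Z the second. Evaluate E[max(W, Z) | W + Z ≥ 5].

P(W + Z ≥ 5) = 5/8.
Summing max(W,Z)·P(x,y) over outcomes with W + Z ≥ 5 gives 37/16.
E[max(W, Z) | W + Z ≥ 5] = (37/16) / (5/8) = 37/10.

37/10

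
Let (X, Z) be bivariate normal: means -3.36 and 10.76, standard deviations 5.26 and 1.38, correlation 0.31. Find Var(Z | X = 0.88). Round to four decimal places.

The conditional variance in a bivariate normal is σ_Z²(1 − ρ²), independent of x.
Var(Z | X=0.88) = (1.38)²·(1 − (0.31)²) = 1.9044·0.9039 = 1.7214.

1.7214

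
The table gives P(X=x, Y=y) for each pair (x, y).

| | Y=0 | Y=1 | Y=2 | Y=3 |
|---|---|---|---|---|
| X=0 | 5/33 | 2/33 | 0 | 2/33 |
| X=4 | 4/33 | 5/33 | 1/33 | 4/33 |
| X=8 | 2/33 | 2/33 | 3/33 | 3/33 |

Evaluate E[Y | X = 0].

P(X = 0) = 3/11.
Summing Y·P(X=x,Y=y) over the conditioning event gives 8/33.
E[Y | X = 0] = (8/33) / (3/11) = 8/9.

8/9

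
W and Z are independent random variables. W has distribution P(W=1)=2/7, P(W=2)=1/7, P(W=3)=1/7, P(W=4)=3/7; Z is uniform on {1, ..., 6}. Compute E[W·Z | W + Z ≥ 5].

126/11

P(W + Z ≥ 5) = 11/14.
Summing WZ·P(x,y) over outcomes with W + Z ≥ 5 gives 9.
E[W·Z | W + Z ≥ 5] = (9) / (11/14) = 126/11.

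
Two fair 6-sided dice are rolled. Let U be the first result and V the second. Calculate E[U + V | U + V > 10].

Outcomes with U + V > 10: (5,6), (6,5), (6,6), each with probability 1/36.
E[U + V | U + V > 10] = (11 + 11 + 12) / 3 = 34/3.

34/3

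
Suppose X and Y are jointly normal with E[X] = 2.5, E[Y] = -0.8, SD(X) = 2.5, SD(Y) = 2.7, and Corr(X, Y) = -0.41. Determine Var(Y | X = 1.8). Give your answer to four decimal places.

6.0646

The conditional variance in a bivariate normal is σ_Y²(1 − ρ²), independent of x.
Var(Y | X=1.8) = (2.7)²·(1 − (-0.41)²) = 7.29·0.8319 = 6.0646.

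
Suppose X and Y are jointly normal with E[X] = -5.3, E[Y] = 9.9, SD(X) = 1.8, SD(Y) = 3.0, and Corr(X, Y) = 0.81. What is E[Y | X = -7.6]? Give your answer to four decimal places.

The regression of Y on X has slope ρ·σ_Y/σ_X and passes through (μ_X, μ_Y).
E[Y | X=-7.6] = 9.9 + (0.81)·(3.0/1.8)·(-7.6 − (-5.3)) = 9.9 + (1.35)·(-2.3) = 6.7950.

6.7950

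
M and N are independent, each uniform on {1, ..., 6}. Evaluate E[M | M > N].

14/3

P(M > N) = 5/12.
Summing M·P(x,y) over outcomes with M > N gives 35/18.
E[M | M > N] = (35/18) / (5/12) = 14/3.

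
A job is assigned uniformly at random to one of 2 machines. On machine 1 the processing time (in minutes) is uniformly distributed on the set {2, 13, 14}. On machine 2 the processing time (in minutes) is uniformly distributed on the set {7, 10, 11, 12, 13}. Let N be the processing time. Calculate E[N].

E[N | machine 1] = (2+13+14)/3 = 29/3.
E[N | machine 2] = (7+10+11+12+13)/5 = 53/5.
By the law of total expectation,
E[N] = (1/2)·(29/3) + (1/2)·(53/5) = 152/15.

152/15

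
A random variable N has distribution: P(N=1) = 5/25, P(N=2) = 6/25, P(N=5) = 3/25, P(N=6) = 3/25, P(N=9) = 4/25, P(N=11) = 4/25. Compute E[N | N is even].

P(N is even) = 9/25.
Σ over the event: 2·6/25 + 6·3/25 = 6/5.
E[N | N is even] = (6/5) / (9/25) = 10/3.

10/3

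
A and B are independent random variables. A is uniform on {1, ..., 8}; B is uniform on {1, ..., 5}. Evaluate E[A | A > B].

29/5

P(A > B) = 5/8.
Summing A·P(x,y) over outcomes with A > B gives 29/8.
E[A | A > B] = (29/8) / (5/8) = 29/5.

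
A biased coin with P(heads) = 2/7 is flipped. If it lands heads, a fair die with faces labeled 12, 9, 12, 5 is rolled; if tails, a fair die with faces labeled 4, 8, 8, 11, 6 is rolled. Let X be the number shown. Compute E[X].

E[X | heads] = (12+9+12+5)/4 = 19/2.
E[X | tails] = (4+8+8+11+6)/5 = 37/5.
E[X] = (2/7)·(19/2) + (5/7)·(37/5) = 8.

8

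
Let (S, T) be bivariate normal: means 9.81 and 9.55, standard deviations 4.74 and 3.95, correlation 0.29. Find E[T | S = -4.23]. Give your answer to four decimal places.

For a bivariate normal, E[T | S=x] = μ_T + ρ·(σ_T/σ_S)·(x − μ_S).
E[T | S=-4.23] = 9.55 + (0.29)·(3.95/4.74)·(-4.23 − (9.81)) = 9.55 + (0.24167)·(-14.04) = 6.1570.

6.1570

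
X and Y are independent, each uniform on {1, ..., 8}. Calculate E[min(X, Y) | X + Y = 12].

Outcomes with X + Y = 12: (4,8), (5,7), (6,6), (7,5), (8,4), each with probability 1/64.
E[min(X, Y) | X + Y = 12] = (4 + 5 + 6 + 5 + 4) / 5 = 24/5.

24/5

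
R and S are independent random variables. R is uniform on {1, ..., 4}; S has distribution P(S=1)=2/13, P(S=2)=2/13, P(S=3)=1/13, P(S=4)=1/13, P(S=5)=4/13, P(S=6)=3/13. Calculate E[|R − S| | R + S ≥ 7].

P(R + S ≥ 7) = 27/52.
Summing |R−S|·P(x,y) over outcomes with R + S ≥ 7 gives 17/13.
E[|R − S| | R + S ≥ 7] = (17/13) / (27/52) = 68/27.

68/27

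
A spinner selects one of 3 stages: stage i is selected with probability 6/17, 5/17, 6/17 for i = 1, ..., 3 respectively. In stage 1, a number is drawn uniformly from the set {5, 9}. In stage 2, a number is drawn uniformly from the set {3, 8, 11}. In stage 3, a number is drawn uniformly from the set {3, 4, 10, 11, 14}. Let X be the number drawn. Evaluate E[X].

1936/255

E[X | stage 1] = (5+9)/2 = 7.
E[X | stage 2] = (3+8+11)/3 = 22/3.
E[X | stage 3] = (3+4+10+11+14)/5 = 42/5.
E[X] = (6/17)·(7) + (5/17)·(22/3) + (6/17)·(42/5) = 1936/255.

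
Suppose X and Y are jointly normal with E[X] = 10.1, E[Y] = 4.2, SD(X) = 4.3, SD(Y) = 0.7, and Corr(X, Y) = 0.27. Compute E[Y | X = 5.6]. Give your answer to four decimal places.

4.0022

For a bivariate normal, E[Y | X=x] = μ_Y + ρ·(σ_Y/σ_X)·(x − μ_X).
E[Y | X=5.6] = 4.2 + (0.27)·(0.7/4.3)·(5.6 − (10.1)) = 4.2 + (0.043953)·(-4.5) = 4.0022.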